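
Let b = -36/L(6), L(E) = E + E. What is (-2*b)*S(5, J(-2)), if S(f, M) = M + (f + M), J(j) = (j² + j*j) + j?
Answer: 102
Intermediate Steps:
L(E) = 2*E
J(j) = j + 2*j² (J(j) = (j² + j²) + j = 2*j² + j = j + 2*j²)
b = -3 (b = -36/(2*6) = -36/12 = -36*1/12 = -3)
S(f, M) = f + 2*M (S(f, M) = M + (M + f) = f + 2*M)
(-2*b)*S(5, J(-2)) = (-2*(-3))*(5 + 2*(-2*(1 + 2*(-2)))) = 6*(5 + 2*(-2*(1 - 4))) = 6*(5 + 2*(-2*(-3))) = 6*(5 + 2*6) = 6*(5 + 12) = 6*17 = 102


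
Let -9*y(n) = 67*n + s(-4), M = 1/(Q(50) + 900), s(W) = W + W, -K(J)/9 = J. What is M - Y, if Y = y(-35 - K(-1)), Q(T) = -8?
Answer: -2636743/8028 ≈ -328.44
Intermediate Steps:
K(J) = -9*J
s(W) = 2*W
M = 1/892 (M = 1/(-8 + 900) = 1/892 ≈ 0.0011211)
y(n) = 8/9 - 67*n/9 (y(n) = -(67*n + 2*(-4))/9 = -(67*n - 8)/9 = -(-8 + 67*n)/9 = 8/9 - 67*n/9)
Y = 2956/9 (Y = 8/9 - 67*(-35 - (-9)*(-1))/9 = 8/9 - 67*(-35 - 1*9)/9 = 8/9 - 67*(-35 - 9)/9 = 8/9 - 67/9*(-44) = 8/9 + 2948/9 = 2956/9 ≈ 328.44)
M - Y = 1/892 - 1*2956/9 = 1/892 - 2956/9 = -2636743/8028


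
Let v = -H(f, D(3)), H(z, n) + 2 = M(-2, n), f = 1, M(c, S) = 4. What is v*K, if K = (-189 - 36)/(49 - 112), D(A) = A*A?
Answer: -50/7 ≈ -7.1429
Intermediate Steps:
D(A) = A**2
H(z, n) = 2 (H(z, n) = -2 + 4 = 2)
v = -2 (v = -1*2 = -2)
K = 25/7 (K = -225/(-63) = -225*(-1/63) = 25/7 ≈ 3.5714)
v*K = -2*25/7 = -50/7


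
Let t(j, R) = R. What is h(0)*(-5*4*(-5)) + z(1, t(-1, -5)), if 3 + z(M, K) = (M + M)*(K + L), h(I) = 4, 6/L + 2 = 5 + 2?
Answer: 1947/5 ≈ 389.40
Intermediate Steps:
L = 6/5 (L = 6/(-2 + (5 + 2)) = 6/(-2 + 7) = 6/5 ≈ 1.2000)
z(M, K) = -3 + 2*M*(6/5 + K) (z(M, K) = -3 + (M + M)*(K + 6/5) = -3 + (2*M)*(6/5 + K) = -3 + 2*M*(6/5 + K))
h(0)*(-5*4*(-5)) + z(1, t(-1, -5)) = 4*(-5*4*(-5)) + (-3 + (12/5)*1 + 2*(-5)*1) = 4*(-20*(-5)) + (-3 + 12/5 - 10) = 4*100 - 53/5 = 400 - 53/5 = 1947/5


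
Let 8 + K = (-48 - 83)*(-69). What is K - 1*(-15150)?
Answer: 24181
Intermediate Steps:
K = 9031 (K = -8 + (-48 - 83)*(-69) = -8 - 131*(-69) = -8 + 9039 = 9031)
K - 1*(-15150) = 9031 - 1*(-15150) = 9031 + 15150 = 24181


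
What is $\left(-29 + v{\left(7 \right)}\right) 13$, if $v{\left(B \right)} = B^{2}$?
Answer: $260$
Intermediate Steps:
$\left(-29 + v{\left(7 \right)}\right) 13 = \left(-29 + 7^{2}\right) 13 = \left(-29 + 49\right) 13 = 20 \cdot 13 = 260$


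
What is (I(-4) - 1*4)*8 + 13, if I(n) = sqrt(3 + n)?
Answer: -19 + 8*I ≈ -19.0 + 8.0*I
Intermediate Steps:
(I(-4) - 1*4)*8 + 13 = (sqrt(3 - 4) - 1*4)*8 + 13 = (sqrt(-1) - 4)*8 + 13 = (I - 4)*8 + 13 = (-4 + I)*8 + 13 = (-32 + 8*I) + 13 = -19 + 8*I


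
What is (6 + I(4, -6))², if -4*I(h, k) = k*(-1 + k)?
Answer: 81/4 ≈ 20.250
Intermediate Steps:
I(h, k) = -k*(-1 + k)/4
(6 + I(4, -6))² = (6 + (¼)*(-6)*(1 - 1*(-6)))² = (6 + (¼)*(-6)*(1 + 6))² = (6 + (¼)*(-6)*7)² = (6 - 21/2)² = (-9/2)² = 81/4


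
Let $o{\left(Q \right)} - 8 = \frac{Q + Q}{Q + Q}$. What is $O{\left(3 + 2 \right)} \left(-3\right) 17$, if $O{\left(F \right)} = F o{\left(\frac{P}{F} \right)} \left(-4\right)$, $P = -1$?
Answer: $9180$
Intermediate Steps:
$o{\left(Q \right)} = 9$ ($o{\left(Q \right)} = 8 + \frac{Q + Q}{Q + Q} = 8 + \frac{2 Q}{2 Q} = 8 + 2 Q \frac{1}{2 Q} = 8 + 1 = 9$)
$O{\left(F \right)} = - 36 F$ ($O{\left(F \right)} = F 9 \left(-4\right) = 9 F \left(-4\right) = - 36 F$)
$O{\left(3 + 2 \right)} \left(-3\right) 17 = - 36 \left(3 + 2\right) \left(-3\right) 17 = \left(-36\right) 5 \left(-3\right) 17 = \left(-180\right) \left(-3\right) 17 = 540 \cdot 17 = 9180$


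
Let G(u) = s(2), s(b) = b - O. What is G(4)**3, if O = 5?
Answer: -27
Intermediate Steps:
s(b) = -5 + b (s(b) = b - 1*5 = b - 5 = -5 + b)
G(u) = -3 (G(u) = -5 + 2 = -3)
G(4)**3 = (-3)**3 = -27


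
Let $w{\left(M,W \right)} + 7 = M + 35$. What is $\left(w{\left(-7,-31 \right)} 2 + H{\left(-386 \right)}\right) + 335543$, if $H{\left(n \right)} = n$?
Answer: $335199$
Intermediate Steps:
$w{\left(M,W \right)} = 28 + M$ ($w{\left(M,W \right)} = -7 + \left(M + 35\right) = -7 + \left(35 + M\right) = 28 + M$)
$\left(w{\left(-7,-31 \right)} 2 + H{\left(-386 \right)}\right) + 335543 = \left(\left(28 - 7\right) 2 - 386\right) + 335543 = \left(21 \cdot 2 - 386\right) + 335543 = \left(42 - 386\right) + 335543 = -344 + 335543 = 335199$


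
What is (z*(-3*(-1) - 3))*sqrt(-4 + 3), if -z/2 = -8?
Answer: 0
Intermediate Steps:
z = 16 (z = -2*(-8) = 16)
(z*(-3*(-1) - 3))*sqrt(-4 + 3) = (16*(-3*(-1) - 3))*sqrt(-4 + 3) = (16*(3 - 3))*sqrt(-1) = (16*0)*I = 0*I = 0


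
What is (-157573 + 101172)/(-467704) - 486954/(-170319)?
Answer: 79118831845/26552959192 ≈ 2.9797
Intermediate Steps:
(-157573 + 101172)/(-467704) - 486954/(-170319) = -56401*(-1/467704) - 486954*(-1/170319) = 56401/467704 + 162318/56773 = 79118831845/26552959192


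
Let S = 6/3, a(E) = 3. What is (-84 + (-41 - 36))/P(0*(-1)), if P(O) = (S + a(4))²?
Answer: -161/25 ≈ -6.4400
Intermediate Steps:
S = 2 (S = 6*(⅓) = 2)
P(O) = 25 (P(O) = (2 + 3)² = 5² = 25)
(-84 + (-41 - 36))/P(0*(-1)) = (-84 + (-41 - 36))/25 = (-84 - 77)*(1/25) = -161*1/25 = -161/25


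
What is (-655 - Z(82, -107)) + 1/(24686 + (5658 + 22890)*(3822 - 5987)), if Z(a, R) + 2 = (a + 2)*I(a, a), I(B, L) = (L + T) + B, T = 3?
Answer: -907017636855/61781734 ≈ -14681.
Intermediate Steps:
I(B, L) = 3 + B + L (I(B, L) = (L + 3) + B = (3 + L) + B = 3 + B + L)
Z(a, R) = -2 + (2 + a)*(3 + 2*a) (Z(a, R) = -2 + (a + 2)*(3 + a + a) = -2 + (2 + a)*(3 + 2*a))
(-655 - Z(82, -107)) + 1/(24686 + (5658 + 22890)*(3822 - 5987)) = (-655 - (4 + 2*82² + 7*82)) + 1/(24686 + (5658 + 22890)*(3822 - 5987)) = (-655 - (4 + 2*6724 + 574)) + 1/(24686 + 28548*(-2165)) = (-655 - (4 + 13448 + 574)) + 1/(24686 - 61806420) = (-655 - 1*14026) + 1/(-61781734) = (-655 - 14026) - 1/61781734 = -14681 - 1/61781734 = -907017636855/61781734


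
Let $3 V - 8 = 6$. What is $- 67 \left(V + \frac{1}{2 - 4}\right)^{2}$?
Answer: $- \frac{41875}{36} \approx -1163.2$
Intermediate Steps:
$V = \frac{14}{3}$ ($V = \frac{8}{3} + \frac{1}{3} \cdot 6 = \frac{8}{3} + 2 = \frac{14}{3} \approx 4.6667$)
$- 67 \left(V + \frac{1}{2 - 4}\right)^{2} = - 67 \left(\frac{14}{3} + \frac{1}{2 - 4}\right)^{2} = - 67 \left(\frac{14}{3} + \frac{1}{-2}\right)^{2} = - 67 \left(\frac{14}{3} - \frac{1}{2}\right)^{2} = - 67 \left(\frac{25}{6}\right)^{2} = \left(-67\right) \frac{625}{36} = - \frac{41875}{36}$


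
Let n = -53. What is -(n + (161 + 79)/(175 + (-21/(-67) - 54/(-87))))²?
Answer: -48682009600/18258529 ≈ -2666.3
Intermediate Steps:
-(n + (161 + 79)/(175 + (-21/(-67) - 54/(-87))))² = -(-53 + (161 + 79)/(175 + (-21/(-67) - 54/(-87))))² = -(-53 + 240/(175 + (-21*(-1/67) - 54*(-1/87))))² = -(-53 + 240/(175 + (21/67 + 18/29)))² = -(-53 + 240/(175 + 1815/1943))² = -(-53 + 240/(341840/1943))² = -(-53 + 240*(1943/341840))² = -(-53 + 5829/4273)² = -(-220640/4273)² = -1*48682009600/18258529 = -48682009600/18258529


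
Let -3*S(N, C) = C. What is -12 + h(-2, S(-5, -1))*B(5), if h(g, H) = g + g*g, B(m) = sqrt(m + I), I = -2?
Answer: -12 + 2*sqrt(3) ≈ -8.5359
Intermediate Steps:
S(N, C) = -C/3
B(m) = sqrt(-2 + m) (B(m) = sqrt(m - 2) = sqrt(-2 + m))
h(g, H) = g + g**2
-12 + h(-2, S(-5, -1))*B(5) = -12 + (-2*(1 - 2))*sqrt(-2 + 5) = -12 + (-2*(-1))*sqrt(3) = -12 + 2*sqrt(3)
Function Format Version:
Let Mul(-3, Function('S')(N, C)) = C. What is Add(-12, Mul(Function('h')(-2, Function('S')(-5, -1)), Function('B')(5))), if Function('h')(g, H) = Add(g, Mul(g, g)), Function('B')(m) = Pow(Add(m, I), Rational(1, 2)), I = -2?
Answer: Add(-12, Mul(2, Pow(3, Rational(1, 2)))) ≈ -8.5359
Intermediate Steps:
Function('S')(N, C) = Mul(Rational(-1, 3), C)
Function('B')(m) = Pow(Add(-2, m), Rational(1, 2)) (Function('B')(m) = Pow(Add(m, -2), Rational(1, 2)) = Pow(Add(-2, m), Rational(1, 2)))
Function('h')(g, H) = Add(g, Pow(g, 2))
Add(-12, Mul(Function('h')(-2, Function('S')(-5, -1)), Function('B')(5))) = Add(-12, Mul(Mul(-2, Add(1, -2)), Pow(Add(-2, 5), Rational(1, 2)))) = Add(-12, Mul(Mul(-2, -1), Pow(3, Rational(1, 2)))) = Add(-12, Mul(2, Pow(3, Rational(1, 2))))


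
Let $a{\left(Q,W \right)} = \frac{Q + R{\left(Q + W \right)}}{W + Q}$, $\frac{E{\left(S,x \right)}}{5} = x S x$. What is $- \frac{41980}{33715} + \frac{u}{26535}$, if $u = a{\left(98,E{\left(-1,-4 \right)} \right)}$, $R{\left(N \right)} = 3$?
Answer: $- \frac{4009500437}{3220659090} \approx -1.2449$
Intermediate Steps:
$E{\left(S,x \right)} = 5 S x^{2}$ ($E{\left(S,x \right)} = 5 x S x = 5 S x x = 5 S x^{2}$)
$a{\left(Q,W \right)} = \frac{3 + Q}{Q + W}$ ($a{\left(Q,W \right)} = \frac{Q + 3}{W + Q} = \frac{3 + Q}{Q + W}$)
$u = \frac{101}{18}$ ($u = \frac{3 + 98}{98 + 5 \left(-1\right) \left(-4\right)^{2}} = \frac{1}{98 + 5 \left(-1\right) 16} \cdot 101 = \frac{1}{98 - 80} \cdot 101 = \frac{1}{18} \cdot 101 = \frac{101}{18} \approx 5.6111$)
$- \frac{41980}{33715} + \frac{u}{26535} = - \frac{41980}{33715} + \frac{101}{18 \cdot 26535} = \left(-41980\right) \frac{1}{33715} + \frac{101}{18} \cdot \frac{1}{26535} = - \frac{8396}{6743} + \frac{101}{477630} = - \frac{4009500437}{3220659090}$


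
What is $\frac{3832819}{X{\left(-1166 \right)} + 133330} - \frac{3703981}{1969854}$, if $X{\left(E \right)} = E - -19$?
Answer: $\frac{2353496839301}{86793737094} \approx 27.116$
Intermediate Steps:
$X{\left(E \right)} = 19 + E$ ($X{\left(E \right)} = E + 19 = 19 + E$)
$\frac{3832819}{X{\left(-1166 \right)} + 133330} - \frac{3703981}{1969854} = \frac{3832819}{\left(19 - 1166\right) + 133330} - \frac{3703981}{1969854} = \frac{3832819}{-1147 + 133330} - \frac{3703981}{1969854} = \frac{3832819}{132183} - \frac{3703981}{1969854} = \frac{2353496839301}{86793737094}$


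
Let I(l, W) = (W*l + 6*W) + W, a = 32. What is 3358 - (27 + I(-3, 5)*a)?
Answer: 2691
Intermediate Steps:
I(l, W) = 7*W + W*l (I(l, W) = (6*W + W*l) + W = 7*W + W*l)
3358 - (27 + I(-3, 5)*a) = 3358 - (27 + (5*(7 - 3))*32) = 3358 - (27 + (5*4)*32) = 3358 - (27 + 20*32) = 3358 - (27 + 640) = 3358 - 1*667 = 3358 - 667 = 2691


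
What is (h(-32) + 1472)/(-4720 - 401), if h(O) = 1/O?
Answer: -15701/54624 ≈ -0.28744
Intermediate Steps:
(h(-32) + 1472)/(-4720 - 401) = (1/(-32) + 1472)/(-4720 - 401) = (-1/32 + 1472)/(-5121) = (47103/32)*(-1/5121) = -15701/54624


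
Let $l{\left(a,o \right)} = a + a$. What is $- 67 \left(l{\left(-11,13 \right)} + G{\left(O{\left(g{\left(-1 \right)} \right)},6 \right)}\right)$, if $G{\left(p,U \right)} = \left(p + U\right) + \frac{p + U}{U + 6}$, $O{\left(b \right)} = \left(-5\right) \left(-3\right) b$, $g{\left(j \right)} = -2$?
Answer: $3216$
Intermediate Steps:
$l{\left(a,o \right)} = 2 a$
$O{\left(b \right)} = 15 b$
$G{\left(p,U \right)} = U + p + \frac{U + p}{6 + U}$ ($G{\left(p,U \right)} = \left(U + p\right) + \frac{U + p}{6 + U} = U + p + \frac{U + p}{6 + U}$)
$- 67 \left(l{\left(-11,13 \right)} + G{\left(O{\left(g{\left(-1 \right)} \right)},6 \right)}\right) = - 67 \left(2 \left(-11\right) + \frac{6^{2} + 7 \cdot 6 + 7 \cdot 15 \left(-2\right) + 6 \cdot 15 \left(-2\right)}{6 + 6}\right) = - 67 \left(-22 + \frac{36 + 42 + 7 \left(-30\right) + 6 \left(-30\right)}{12}\right) = - 67 \left(-22 + \frac{36 + 42 - 210 - 180}{12}\right) = - 67 \left(-22 + \frac{1}{12} \left(-312\right)\right) = - 67 \left(-22 - 26\right) = \left(-67\right) \left(-48\right) = 3216$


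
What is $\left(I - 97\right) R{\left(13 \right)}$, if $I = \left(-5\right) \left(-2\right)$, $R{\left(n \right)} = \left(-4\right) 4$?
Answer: $1392$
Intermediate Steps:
$R{\left(n \right)} = -16$
$I = 10$
$\left(I - 97\right) R{\left(13 \right)} = \left(10 - 97\right) \left(-16\right) = \left(-87\right) \left(-16\right) = 1392$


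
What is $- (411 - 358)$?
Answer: $-53$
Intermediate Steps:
$- (411 - 358) = \left(-1\right) 53 = -53$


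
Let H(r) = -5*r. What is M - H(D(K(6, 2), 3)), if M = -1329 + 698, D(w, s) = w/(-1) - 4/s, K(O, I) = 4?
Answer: -1973/3 ≈ -657.67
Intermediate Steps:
D(w, s) = -w - 4/s (D(w, s) = w*(-1) - 4/s = -w - 4/s)
M = -631
M - H(D(K(6, 2), 3)) = -631 - (-5)*(-1*4 - 4/3) = -631 - (-5)*(-4 - 4*⅓) = -631 - (-5)*(-4 - 4/3) = -631 - (-5)*(-16)/3 = -631 - 1*80/3 = -631 - 80/3 = -1973/3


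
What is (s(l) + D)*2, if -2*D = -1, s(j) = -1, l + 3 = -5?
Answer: -1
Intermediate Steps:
l = -8 (l = -3 - 5 = -8)
D = ½ (D = -½*(-1) = ½ ≈ 0.50000)
(s(l) + D)*2 = (-1 + ½)*2 = -½*2 = -1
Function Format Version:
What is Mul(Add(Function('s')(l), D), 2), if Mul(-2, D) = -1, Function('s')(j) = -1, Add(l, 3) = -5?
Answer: -1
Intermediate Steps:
l = -8 (l = Add(-3, -5) = -8)
D = Rational(1, 2) (D = Mul(Rational(-1, 2), -1) = Rational(1, 2) ≈ 0.50000)
Mul(Add(Function('s')(l), D), 2) = Mul(Add(-1, Rational(1, 2)), 2) = Mul(Rational(-1, 2), 2) = -1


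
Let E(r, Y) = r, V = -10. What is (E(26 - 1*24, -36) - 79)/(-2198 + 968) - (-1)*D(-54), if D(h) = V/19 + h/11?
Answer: -1381187/257070 ≈ -5.3728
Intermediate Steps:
D(h) = -10/19 + h/11
(E(26 - 1*24, -36) - 79)/(-2198 + 968) - (-1)*D(-54) = ((26 - 1*24) - 79)/(-2198 + 968) - (-1)*(-10/19 + (1/11)*(-54)) = ((26 - 24) - 79)/(-1230) - (-1)*(-10/19 - 54/11) = (2 - 79)*(-1/1230) - (-1)*(-1136)/209 = -77*(-1/1230) - 1*1136/209 = 77/1230 - 1136/209 = -1381187/257070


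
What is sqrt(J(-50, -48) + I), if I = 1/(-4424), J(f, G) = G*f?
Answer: sqrt(11743064494)/2212 ≈ 48.990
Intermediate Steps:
I = -1/4424 ≈ -0.00022604
sqrt(J(-50, -48) + I) = sqrt(-48*(-50) - 1/4424) = sqrt(2400 - 1/4424) = sqrt(10617599/4424) = sqrt(11743064494)/2212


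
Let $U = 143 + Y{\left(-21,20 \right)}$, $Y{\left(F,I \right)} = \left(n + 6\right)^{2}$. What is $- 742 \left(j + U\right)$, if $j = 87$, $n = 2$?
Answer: $-218148$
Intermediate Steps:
$Y{\left(F,I \right)} = 64$ ($Y{\left(F,I \right)} = \left(2 + 6\right)^{2} = 8^{2} = 64$)
$U = 207$ ($U = 143 + 64 = 207$)
$- 742 \left(j + U\right) = - 742 \left(87 + 207\right) = \left(-742\right) 294 = -218148$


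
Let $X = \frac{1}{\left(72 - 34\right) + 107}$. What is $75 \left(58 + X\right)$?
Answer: $\frac{126165}{29} \approx 4350.5$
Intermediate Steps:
$X = \frac{1}{145}$ ($X = \frac{1}{38 + 107} = \frac{1}{145} \approx 0.0068966$)
$75 \left(58 + X\right) = 75 \left(58 + \frac{1}{145}\right) = 75 \cdot \frac{8411}{145} = \frac{126165}{29}$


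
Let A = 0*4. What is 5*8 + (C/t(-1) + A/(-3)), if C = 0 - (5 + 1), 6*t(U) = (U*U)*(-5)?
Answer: 236/5 ≈ 47.200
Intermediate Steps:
A = 0
t(U) = -5*U²/6 (t(U) = ((U*U)*(-5))/6 = (U²*(-5))/6 = (-5*U²)/6 = -5*U²/6)
C = -6 (C = 0 - 1*6 = 0 - 6 = -6)
5*8 + (C/t(-1) + A/(-3)) = 5*8 + (-6/((-⅚*(-1)²)) + 0/(-3)) = 40 + (-6/((-⅚*1)) + 0*(-⅓)) = 40 + (-6/(-⅚) + 0) = 40 + (-6*(-6/5) + 0) = 40 + (36/5 + 0) = 40 + 36/5 = 236/5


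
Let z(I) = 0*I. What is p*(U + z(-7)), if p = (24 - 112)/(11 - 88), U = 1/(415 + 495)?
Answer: 4/3185 ≈ 0.0012559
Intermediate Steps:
U = 1/910 ≈ 0.0010989
p = 8/7 (p = -88/(-77) = -88*(-1/77) = 8/7 ≈ 1.1429)
z(I) = 0
p*(U + z(-7)) = 8*(1/910 + 0)/7 = (8/7)*(1/910) = 4/3185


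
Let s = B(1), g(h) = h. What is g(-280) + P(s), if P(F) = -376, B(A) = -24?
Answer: -656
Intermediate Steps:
s = -24
g(-280) + P(s) = -280 - 376 = -656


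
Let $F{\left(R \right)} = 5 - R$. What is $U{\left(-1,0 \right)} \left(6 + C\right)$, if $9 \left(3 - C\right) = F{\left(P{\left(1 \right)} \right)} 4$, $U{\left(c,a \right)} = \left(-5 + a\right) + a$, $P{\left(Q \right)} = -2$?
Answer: $- \frac{265}{9} \approx -29.444$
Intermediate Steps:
$U{\left(c,a \right)} = -5 + 2 a$
$C = - \frac{1}{9}$ ($C = 3 - \frac{\left(5 - -2\right) 4}{9} = 3 - \frac{\left(5 + 2\right) 4}{9} = 3 - \frac{7 \cdot 4}{9} = 3 - \frac{28}{9} = - \frac{1}{9} \approx -0.11111$)
$U{\left(-1,0 \right)} \left(6 + C\right) = \left(-5 + 2 \cdot 0\right) \left(6 - \frac{1}{9}\right) = \left(-5 + 0\right) \frac{53}{9} = \left(-5\right) \frac{53}{9} = - \frac{265}{9}$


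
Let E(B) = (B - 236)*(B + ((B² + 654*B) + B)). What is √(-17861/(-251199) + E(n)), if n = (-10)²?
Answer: I*√72086510616864029/83733 ≈ 3206.5*I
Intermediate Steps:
n = 100
E(B) = (-236 + B)*(B² + 656*B) (E(B) = (-236 + B)*(B + (B² + 655*B)) = (-236 + B)*(B² + 656*B))
√(-17861/(-251199) + E(n)) = √(-17861/(-251199) + 100*(-154816 + 100² + 420*100)) = √(-17861*(-1/251199) + 100*(-154816 + 10000 + 42000)) = √(17861/251199 + 100*(-102816)) = √(17861/251199 - 10281600) = √(-2582727620539/251199) = I*√72086510616864029/83733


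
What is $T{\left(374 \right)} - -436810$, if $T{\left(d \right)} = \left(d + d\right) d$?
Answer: $716562$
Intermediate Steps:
$T{\left(d \right)} = 2 d^{2}$ ($T{\left(d \right)} = 2 d d = 2 d^{2}$)
$T{\left(374 \right)} - -436810 = 2 \cdot 374^{2} - -436810 = 2 \cdot 139876 + 436810 = 279752 + 436810 = 716562$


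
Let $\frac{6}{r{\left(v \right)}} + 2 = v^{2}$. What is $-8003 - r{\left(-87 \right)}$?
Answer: $- \frac{60558707}{7567} \approx -8003.0$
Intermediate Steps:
$r{\left(v \right)} = \frac{6}{-2 + v^{2}}$
$-8003 - r{\left(-87 \right)} = -8003 - \frac{6}{-2 + \left(-87\right)^{2}} = -8003 - \frac{6}{-2 + 7569} = -8003 - \frac{6}{7567} = - \frac{60558707}{7567}$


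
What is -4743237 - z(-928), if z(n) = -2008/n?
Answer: -550215743/116 ≈ -4.7432e+6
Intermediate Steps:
-4743237 - z(-928) = -4743237 - (-2008)/(-928) = -4743237 - (-2008)*(-1)/928 = -4743237 - 1*251/116 = -4743237 - 251/116 = -550215743/116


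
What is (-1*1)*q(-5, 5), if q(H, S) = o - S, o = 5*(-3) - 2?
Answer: 22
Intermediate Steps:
o = -17 (o = -15 - 2 = -17)
q(H, S) = -17 - S
(-1*1)*q(-5, 5) = (-1*1)*(-17 - 1*5) = -(-17 - 5) = -1*(-22) = 22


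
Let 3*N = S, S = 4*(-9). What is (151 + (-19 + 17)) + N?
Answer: 137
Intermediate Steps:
S = -36
N = -12 (N = (⅓)*(-36) = -12)
(151 + (-19 + 17)) + N = (151 + (-19 + 17)) - 12 = (151 - 2) - 12 = 149 - 12 = 137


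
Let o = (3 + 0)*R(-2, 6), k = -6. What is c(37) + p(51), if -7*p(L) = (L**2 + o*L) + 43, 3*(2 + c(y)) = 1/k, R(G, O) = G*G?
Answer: -58867/126 ≈ -467.20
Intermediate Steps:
R(G, O) = G**2
c(y) = -37/18 (c(y) = -2 + (1/3)/(-6) = -2 + (1/3)*(-1/6) = -2 - 1/18 = -37/18)
o = 12 (o = (3 + 0)*(-2)**2 = 3*4 = 12)
p(L) = -43/7 - 12*L/7 - L**2/7 (p(L) = -((L**2 + 12*L) + 43)/7 = -(43 + L**2 + 12*L)/7 = -43/7 - 12*L/7 - L**2/7)
c(37) + p(51) = -37/18 + (-43/7 - 12/7*51 - 1/7*51**2) = -37/18 + (-43/7 - 612/7 - 1/7*2601) = -37/18 + (-43/7 - 612/7 - 2601/7) = -37/18 - 3256/7 = -58867/126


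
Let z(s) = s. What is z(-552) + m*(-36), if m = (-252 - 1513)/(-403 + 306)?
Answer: -117084/97 ≈ -1207.1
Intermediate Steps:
m = 1765/97 (m = -1765/(-97) = -1765*(-1/97) = 1765/97 ≈ 18.196)
z(-552) + m*(-36) = -552 + (1765/97)*(-36) = -552 - 63540/97 = -117084/97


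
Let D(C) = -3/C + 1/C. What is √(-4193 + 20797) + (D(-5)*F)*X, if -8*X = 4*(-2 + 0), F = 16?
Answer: 32/5 + 2*√4151 ≈ 135.26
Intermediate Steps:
D(C) = -2/C (D(C) = -3/C + 1/C = -2/C)
X = 1 (X = -(-2 + 0)/2 = -(-2)/2 = -⅛*(-8) = 1)
√(-4193 + 20797) + (D(-5)*F)*X = √(-4193 + 20797) + (-2/(-5)*16)*1 = √16604 + (-2*(-⅕)*16)*1 = 2*√4151 + ((⅖)*16)*1 = 2*√4151 + (32/5)*1 = 2*√4151 + 32/5 = 32/5 + 2*√4151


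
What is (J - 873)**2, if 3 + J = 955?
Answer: 6241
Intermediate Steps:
J = 952 (J = -3 + 955 = 952)
(J - 873)**2 = (952 - 873)**2 = 79**2 = 6241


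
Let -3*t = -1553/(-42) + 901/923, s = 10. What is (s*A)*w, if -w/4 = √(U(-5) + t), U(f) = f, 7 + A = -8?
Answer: 100*I*√26525648422/6461 ≈ 2520.8*I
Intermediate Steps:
A = -15 (A = -7 - 8 = -15)
t = -1471261/116298 (t = -(-1553/(-42) + 901/923)/3 = -(-1553*(-1/42) + 901*(1/923))/3 = -(1553/42 + 901/923)/3 = -⅓*1471261/38766 = -1471261/116298 ≈ -12.651)
w = -2*I*√26525648422/19383 (w = -4*√(-5 - 1471261/116298) = -2*I*√26525648422/19383 ≈ -16.805*I)
(s*A)*w = (10*(-15))*(-2*I*√26525648422/19383) = -(-100)*I*√26525648422/6461 = 100*I*√26525648422/6461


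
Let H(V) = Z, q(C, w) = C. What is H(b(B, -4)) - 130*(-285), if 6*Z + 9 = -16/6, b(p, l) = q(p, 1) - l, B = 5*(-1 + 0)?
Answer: 666865/18 ≈ 37048.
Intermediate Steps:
B = -5 (B = 5*(-1) = -5)
b(p, l) = p - l
Z = -35/18 (Z = -3/2 + (-16/6)/6 = -3/2 + (-16*⅙)/6 = -3/2 + (⅙)*(-8/3) = -3/2 - 4/9 = -35/18 ≈ -1.9444)
H(V) = -35/18
H(b(B, -4)) - 130*(-285) = -35/18 - 130*(-285) = -35/18 + 37050 = 666865/18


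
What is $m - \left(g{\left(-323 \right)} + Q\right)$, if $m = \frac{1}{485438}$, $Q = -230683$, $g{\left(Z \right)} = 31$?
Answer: $\frac{111967245577}{485438} \approx 2.3065 \cdot 10^{5}$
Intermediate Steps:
$m = \frac{1}{485438} \approx 2.06 \cdot 10^{-6}$
$m - \left(g{\left(-323 \right)} + Q\right) = \frac{1}{485438} - \left(31 - 230683\right) = \frac{1}{485438} - -230652 = \frac{1}{485438} + 230652 = \frac{111967245577}{485438}$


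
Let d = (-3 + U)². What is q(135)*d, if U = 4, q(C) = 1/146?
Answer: 1/146 ≈ 0.0068493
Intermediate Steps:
q(C) = 1/146
d = 1 (d = (-3 + 4)² = 1² = 1)
q(135)*d = (1/146)*1 = 1/146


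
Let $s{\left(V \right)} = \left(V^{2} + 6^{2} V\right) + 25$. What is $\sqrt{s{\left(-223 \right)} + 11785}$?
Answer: $\sqrt{53511} \approx 231.32$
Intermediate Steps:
$s{\left(V \right)} = 25 + V^{2} + 36 V$ ($s{\left(V \right)} = \left(V^{2} + 36 V\right) + 25 = 25 + V^{2} + 36 V$)
$\sqrt{s{\left(-223 \right)} + 11785} = \sqrt{\left(25 + \left(-223\right)^{2} + 36 \left(-223\right)\right) + 11785} = \sqrt{\left(25 + 49729 - 8028\right) + 11785} = \sqrt{41726 + 11785} = \sqrt{53511}$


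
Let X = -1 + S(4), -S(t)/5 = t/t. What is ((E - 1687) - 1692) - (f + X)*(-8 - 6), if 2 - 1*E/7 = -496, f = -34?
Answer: -453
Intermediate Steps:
E = 3486 (E = 14 - 7*(-496) = 14 + 3472 = 3486)
S(t) = -5 (S(t) = -5*t/t = -5*1 = -5)
X = -6 (X = -1 - 5 = -6)
((E - 1687) - 1692) - (f + X)*(-8 - 6) = ((3486 - 1687) - 1692) - (-34 - 6)*(-8 - 6) = (1799 - 1692) - (-40)*(-14) = 107 - 1*560 = 107 - 560 = -453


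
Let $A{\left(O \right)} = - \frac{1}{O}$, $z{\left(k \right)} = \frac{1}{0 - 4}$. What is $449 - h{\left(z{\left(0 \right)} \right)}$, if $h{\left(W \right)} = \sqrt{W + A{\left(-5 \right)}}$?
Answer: $449 - \frac{i \sqrt{5}}{10} \approx 449.0 - 0.22361 i$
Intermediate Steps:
$z{\left(k \right)} = - \frac{1}{4}$ ($z{\left(k \right)} = \frac{1}{-4} = - \frac{1}{4}$)
$h{\left(W \right)} = \sqrt{\frac{1}{5} + W}$ ($h{\left(W \right)} = \sqrt{W - \frac{1}{-5}} = \sqrt{W - - \frac{1}{5}} = \sqrt{W + \frac{1}{5}} = \sqrt{\frac{1}{5} + W}$)
$449 - h{\left(z{\left(0 \right)} \right)} = 449 - \frac{\sqrt{5 + 25 \left(- \frac{1}{4}\right)}}{5} = 449 - \frac{\sqrt{5 - \frac{25}{4}}}{5} = 449 - \frac{\sqrt{- \frac{5}{4}}}{5} = 449 - \frac{\frac{1}{2} i \sqrt{5}}{5} = 449 - \frac{i \sqrt{5}}{10}$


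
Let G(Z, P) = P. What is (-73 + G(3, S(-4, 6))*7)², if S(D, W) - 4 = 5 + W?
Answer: 1024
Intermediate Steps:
S(D, W) = 9 + W (S(D, W) = 4 + (5 + W) = 9 + W)
(-73 + G(3, S(-4, 6))*7)² = (-73 + (9 + 6)*7)² = (-73 + 15*7)² = (-73 + 105)² = 32² = 1024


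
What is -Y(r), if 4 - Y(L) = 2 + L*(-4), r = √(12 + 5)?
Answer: -2 - 4*√17 ≈ -18.492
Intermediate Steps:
r = √17 ≈ 4.1231
Y(L) = 2 + 4*L (Y(L) = 4 - (2 + L*(-4)) = 4 - (2 - 4*L) = 4 + (-2 + 4*L) = 2 + 4*L)
-Y(r) = -(2 + 4*√17) = -2 - 4*√17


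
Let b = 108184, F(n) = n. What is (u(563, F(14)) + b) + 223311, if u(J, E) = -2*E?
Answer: 331467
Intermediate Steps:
(u(563, F(14)) + b) + 223311 = (-2*14 + 108184) + 223311 = (-28 + 108184) + 223311 = 108156 + 223311 = 331467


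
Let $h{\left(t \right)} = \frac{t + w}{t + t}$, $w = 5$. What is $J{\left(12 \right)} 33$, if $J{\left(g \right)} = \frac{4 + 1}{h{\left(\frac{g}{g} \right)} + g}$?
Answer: $11$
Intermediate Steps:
$h{\left(t \right)} = \frac{5 + t}{2 t}$ ($h{\left(t \right)} = \frac{t + 5}{t + t} = \frac{5 + t}{2 t}$)
$J{\left(g \right)} = \frac{5}{3 + g}$ ($J{\left(g \right)} = \frac{4 + 1}{\frac{5 + \frac{g}{g}}{2 \frac{g}{g}} + g} = \frac{5}{\frac{5 + 1}{2 \cdot 1} + g} = \frac{5}{\frac{1}{2} \cdot 1 \cdot 6 + g} = \frac{5}{3 + g}$)
$J{\left(12 \right)} 33 = \frac{5}{3 + 12} \cdot 33 = \frac{5}{15} \cdot 33 = 5 \cdot \frac{1}{15} \cdot 33 = \frac{1}{3} \cdot 33 = 11$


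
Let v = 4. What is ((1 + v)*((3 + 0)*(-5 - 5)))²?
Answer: 22500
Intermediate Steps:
((1 + v)*((3 + 0)*(-5 - 5)))² = ((1 + 4)*((3 + 0)*(-5 - 5)))² = (5*(3*(-10)))² = (5*(-30))² = (-150)² = 22500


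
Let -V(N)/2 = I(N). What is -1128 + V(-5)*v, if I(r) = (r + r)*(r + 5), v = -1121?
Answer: -1128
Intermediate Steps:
I(r) = 2*r*(5 + r) (I(r) = (2*r)*(5 + r) = 2*r*(5 + r))
V(N) = -4*N*(5 + N)
-1128 + V(-5)*v = -1128 - 4*(-5)*(5 - 5)*(-1121) = -1128 - 4*(-5)*0*(-1121) = -1128 + 0*(-1121) = -1128 + 0 = -1128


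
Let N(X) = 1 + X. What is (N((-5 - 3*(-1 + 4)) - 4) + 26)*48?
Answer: 432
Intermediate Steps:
(N((-5 - 3*(-1 + 4)) - 4) + 26)*48 = ((1 + ((-5 - 3*(-1 + 4)) - 4)) + 26)*48 = ((1 + ((-5 - 3*3) - 4)) + 26)*48 = ((1 + ((-5 - 9) - 4)) + 26)*48 = ((1 + (-14 - 4)) + 26)*48 = ((1 - 18) + 26)*48 = (-17 + 26)*48 = 9*48 = 432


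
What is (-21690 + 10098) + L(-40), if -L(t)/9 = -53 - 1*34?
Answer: -10809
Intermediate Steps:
L(t) = 783 (L(t) = -9*(-53 - 1*34) = -9*(-53 - 34) = -9*(-87) = 783)
(-21690 + 10098) + L(-40) = (-21690 + 10098) + 783 = -11592 + 783 = -10809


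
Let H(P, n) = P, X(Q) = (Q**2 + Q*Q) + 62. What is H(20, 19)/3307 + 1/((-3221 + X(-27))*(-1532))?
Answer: 52121947/8617817124 ≈ 0.0060482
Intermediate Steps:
X(Q) = 62 + 2*Q**2 (X(Q) = (Q**2 + Q**2) + 62 = 2*Q**2 + 62 = 62 + 2*Q**2)
H(20, 19)/3307 + 1/((-3221 + X(-27))*(-1532)) = 20/3307 + 1/(-3221 + (62 + 2*(-27)**2)*(-1532)) = 20*(1/3307) - 1/1532/(-3221 + (62 + 2*729)) = 20/3307 - 1/1532/(-3221 + (62 + 1458)) = 20/3307 - 1/1532/(-3221 + 1520) = 20/3307 - 1/1532/(-1701) = 20/3307 - 1/1701*(-1/1532) = 20/3307 + 1/2605932 = 52121947/8617817124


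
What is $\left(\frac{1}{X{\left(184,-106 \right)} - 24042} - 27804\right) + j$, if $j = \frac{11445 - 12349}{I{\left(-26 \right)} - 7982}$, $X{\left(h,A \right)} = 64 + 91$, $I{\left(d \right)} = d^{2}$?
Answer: $- \frac{2426144309373}{87259211} \approx -27804.0$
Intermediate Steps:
$X{\left(h,A \right)} = 155$
$j = \frac{452}{3653}$ ($j = \frac{11445 - 12349}{\left(-26\right)^{2} - 7982} = - \frac{904}{676 - 7982} = - \frac{904}{-7306} = \left(-904\right) \left(- \frac{1}{7306}\right) = \frac{452}{3653} \approx 0.12373$)
$\left(\frac{1}{X{\left(184,-106 \right)} - 24042} - 27804\right) + j = \left(\frac{1}{155 - 24042} - 27804\right) + \frac{452}{3653} = \left(\frac{1}{-23887} - 27804\right) + \frac{452}{3653} = \left(- \frac{1}{23887} - 27804\right) + \frac{452}{3653} = - \frac{664154149}{23887} + \frac{452}{3653} = - \frac{2426144309373}{87259211}$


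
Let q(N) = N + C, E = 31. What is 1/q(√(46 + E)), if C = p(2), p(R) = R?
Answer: -2/73 + √77/73 ≈ 0.092808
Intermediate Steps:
C = 2
q(N) = 2 + N (q(N) = N + 2 = 2 + N)
1/q(√(46 + E)) = 1/(2 + √(46 + 31)) = 1/(2 + √77)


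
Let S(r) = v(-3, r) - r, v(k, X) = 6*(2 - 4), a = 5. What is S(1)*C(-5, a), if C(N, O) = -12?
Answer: 156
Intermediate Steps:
v(k, X) = -12 (v(k, X) = 6*(-2) = -12)
S(r) = -12 - r
S(1)*C(-5, a) = (-12 - 1*1)*(-12) = (-12 - 1)*(-12) = -13*(-12) = 156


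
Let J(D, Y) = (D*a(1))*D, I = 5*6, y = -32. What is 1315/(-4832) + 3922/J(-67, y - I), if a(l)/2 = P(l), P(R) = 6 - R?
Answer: -20039623/108454240 ≈ -0.18477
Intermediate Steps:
I = 30
a(l) = 12 - 2*l (a(l) = 2*(6 - l) = 12 - 2*l)
J(D, Y) = 10*D² (J(D, Y) = (D*(12 - 2*1))*D = (D*(12 - 2))*D = (D*10)*D = (10*D)*D = 10*D²)
1315/(-4832) + 3922/J(-67, y - I) = 1315/(-4832) + 3922/((10*(-67)²)) = 1315*(-1/4832) + 3922/((10*4489)) = -1315/4832 + 3922/44890 = -1315/4832 + 3922*(1/44890) = -1315/4832 + 1961/22445 = -20039623/108454240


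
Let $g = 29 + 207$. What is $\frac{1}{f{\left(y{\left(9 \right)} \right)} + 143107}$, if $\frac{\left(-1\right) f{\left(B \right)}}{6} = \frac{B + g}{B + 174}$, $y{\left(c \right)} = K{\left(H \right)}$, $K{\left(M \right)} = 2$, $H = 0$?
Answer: $\frac{44}{6296351} \approx 6.9882 \cdot 10^{-6}$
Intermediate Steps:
$y{\left(c \right)} = 2$
$g = 236$
$f{\left(B \right)} = - \frac{6 \left(236 + B\right)}{174 + B}$ ($f{\left(B \right)} = - 6 \frac{B + 236}{B + 174} = - 6 \frac{236 + B}{174 + B} = - \frac{6 \left(236 + B\right)}{174 + B}$)
$\frac{1}{f{\left(y{\left(9 \right)} \right)} + 143107} = \frac{1}{\frac{6 \left(-236 - 2\right)}{174 + 2} + 143107} = \frac{1}{\frac{6 \left(-236 - 2\right)}{176} + 143107} = \frac{1}{6 \cdot \frac{1}{176} \left(-238\right) + 143107} = \frac{1}{- \frac{357}{44} + 143107} = \frac{1}{\frac{6296351}{44}} = \frac{44}{6296351}$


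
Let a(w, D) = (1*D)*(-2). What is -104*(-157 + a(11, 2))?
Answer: 16744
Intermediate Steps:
a(w, D) = -2*D (a(w, D) = D*(-2) = -2*D)
-104*(-157 + a(11, 2)) = -104*(-157 - 2*2) = -104*(-157 - 4) = -104*(-161) = 16744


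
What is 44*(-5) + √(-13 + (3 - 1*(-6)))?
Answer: -220 + 2*I ≈ -220.0 + 2.0*I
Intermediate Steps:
44*(-5) + √(-13 + (3 - 1*(-6))) = -220 + √(-13 + (3 + 6)) = -220 + √(-13 + 9) = -220 + √(-4) = -220 + 2*I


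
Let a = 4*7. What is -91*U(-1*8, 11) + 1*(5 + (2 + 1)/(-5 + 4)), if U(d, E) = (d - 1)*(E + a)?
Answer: 31943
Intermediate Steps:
a = 28
U(d, E) = (-1 + d)*(28 + E) (U(d, E) = (d - 1)*(E + 28) = (-1 + d)*(28 + E))
-91*U(-1*8, 11) + 1*(5 + (2 + 1)/(-5 + 4)) = -91*(-28 - 1*11 + 28*(-1*8) + 11*(-1*8)) + 1*(5 + (2 + 1)/(-5 + 4)) = -91*(-28 - 11 + 28*(-8) + 11*(-8)) + 1*(5 + 3/(-1)) = -91*(-28 - 11 - 224 - 88) + 1*(5 + 3*(-1)) = -91*(-351) + 1*(5 - 3) = 31941 + 1*2 = 31941 + 2 = 31943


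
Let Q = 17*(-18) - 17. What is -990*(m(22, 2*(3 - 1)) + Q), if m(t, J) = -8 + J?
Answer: 323730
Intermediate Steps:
Q = -323 (Q = -306 - 17 = -323)
-990*(m(22, 2*(3 - 1)) + Q) = -990*((-8 + 2*(3 - 1)) - 323) = -990*((-8 + 2*2) - 323) = -990*((-8 + 4) - 323) = -990*(-4 - 323) = -990*(-327) = 323730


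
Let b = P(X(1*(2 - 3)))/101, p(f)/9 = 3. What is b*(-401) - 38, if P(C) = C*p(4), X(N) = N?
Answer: 6989/101 ≈ 69.198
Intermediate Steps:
p(f) = 27 (p(f) = 9*3 = 27)
P(C) = 27*C (P(C) = C*27 = 27*C)
b = -27/101 (b = (27*(1*(2 - 3)))/101 = (27*(1*(-1)))*(1/101) = (27*(-1))*(1/101) = -27*1/101 = -27/101 ≈ -0.26733)
b*(-401) - 38 = -27/101*(-401) - 38 = 10827/101 - 38 = 6989/101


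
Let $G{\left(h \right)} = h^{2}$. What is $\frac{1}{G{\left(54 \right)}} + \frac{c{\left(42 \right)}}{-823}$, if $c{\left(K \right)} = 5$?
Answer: $- \frac{13757}{2399868} \approx -0.0057324$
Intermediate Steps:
$\frac{1}{G{\left(54 \right)}} + \frac{c{\left(42 \right)}}{-823} = \frac{1}{54^{2}} + \frac{5}{-823} = \frac{1}{2916} + 5 \left(- \frac{1}{823}\right) = \frac{1}{2916} - \frac{5}{823} = - \frac{13757}{2399868}$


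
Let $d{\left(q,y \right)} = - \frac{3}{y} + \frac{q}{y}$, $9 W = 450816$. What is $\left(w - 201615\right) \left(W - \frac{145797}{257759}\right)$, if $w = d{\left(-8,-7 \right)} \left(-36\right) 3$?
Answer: $- \frac{18236943394450367}{1804313} \approx -1.0107 \cdot 10^{10}$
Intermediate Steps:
$W = \frac{150272}{3}$ ($W = \frac{1}{9} \cdot 450816 = \frac{150272}{3} \approx 50091.0$)
$w = - \frac{1188}{7}$ ($w = \frac{-3 - 8}{-7} \left(-36\right) 3 = \left(- \frac{1}{7}\right) \left(-11\right) \left(-36\right) 3 = \frac{11}{7} \left(-36\right) 3 = \left(- \frac{396}{7}\right) 3 = - \frac{1188}{7} \approx -169.71$)
$\left(w - 201615\right) \left(W - \frac{145797}{257759}\right) = \left(- \frac{1188}{7} - 201615\right) \left(\frac{150272}{3} - \frac{145797}{257759}\right) = - \frac{1412493 \left(\frac{150272}{3} - \frac{145797}{257759}\right)}{7} = \left(- \frac{1412493}{7}\right) \frac{38733523057}{773277} = - \frac{18236943394450367}{1804313}$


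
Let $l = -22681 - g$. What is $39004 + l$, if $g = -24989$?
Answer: $41312$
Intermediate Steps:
$l = 2308$ ($l = -22681 - -24989 = -22681 + 24989 = 2308$)
$39004 + l = 39004 + 2308 = 41312$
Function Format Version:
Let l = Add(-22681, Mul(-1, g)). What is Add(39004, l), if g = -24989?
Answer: 41312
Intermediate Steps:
l = 2308 (l = Add(-22681, Mul(-1, -24989)) = Add(-22681, 24989) = 2308)
Add(39004, l) = Add(39004, 2308) = 41312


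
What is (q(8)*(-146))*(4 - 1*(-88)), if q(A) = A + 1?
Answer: -120888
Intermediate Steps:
q(A) = 1 + A
(q(8)*(-146))*(4 - 1*(-88)) = ((1 + 8)*(-146))*(4 - 1*(-88)) = (9*(-146))*(4 + 88) = -1314*92 = -120888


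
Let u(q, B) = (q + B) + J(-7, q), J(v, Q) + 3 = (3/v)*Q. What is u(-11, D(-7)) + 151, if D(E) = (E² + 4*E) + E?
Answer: 1090/7 ≈ 155.71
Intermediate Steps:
J(v, Q) = -3 + 3*Q/v (J(v, Q) = -3 + (3/v)*Q = -3 + 3*Q/v)
D(E) = E² + 5*E
u(q, B) = -3 + B + 4*q/7 (u(q, B) = (q + B) + (-3 + 3*q/(-7)) = (B + q) + (-3 + 3*q*(-⅐)) = (B + q) + (-3 - 3*q/7) = -3 + B + 4*q/7)
u(-11, D(-7)) + 151 = (-3 - 7*(5 - 7) + (4/7)*(-11)) + 151 = (-3 - 7*(-2) - 44/7) + 151 = (-3 + 14 - 44/7) + 151 = 33/7 + 151 = 1090/7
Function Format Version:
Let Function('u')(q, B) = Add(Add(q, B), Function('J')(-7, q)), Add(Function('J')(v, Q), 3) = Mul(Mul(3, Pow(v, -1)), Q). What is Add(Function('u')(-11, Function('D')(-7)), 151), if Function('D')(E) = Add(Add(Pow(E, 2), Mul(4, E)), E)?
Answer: Rational(1090, 7) ≈ 155.71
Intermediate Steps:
Function('J')(v, Q) = Add(-3, Mul(3, Q, Pow(v, -1))) (Function('J')(v, Q) = Add(-3, Mul(Mul(3, Pow(v, -1)), Q)) = Add(-3, Mul(3, Q, Pow(v, -1))))
Function('D')(E) = Add(Pow(E, 2), Mul(5, E))
Function('u')(q, B) = Add(-3, B, Mul(Rational(4, 7), q)) (Function('u')(q, B) = Add(Add(q, B), Add(-3, Mul(3, q, Pow(-7, -1)))) = Add(Add(B, q), Add(-3, Mul(3, q, Rational(-1, 7)))) = Add(Add(B, q), Add(-3, Mul(Rational(-3, 7), q))) = Add(-3, B, Mul(Rational(4, 7), q)))
Add(Function('u')(-11, Function('D')(-7)), 151) = Add(Add(-3, Mul(-7, Add(5, -7)), Mul(Rational(4, 7), -11)), 151) = Add(Add(-3, Mul(-7, -2), Rational(-44, 7)), 151) = Add(Add(-3, 14, Rational(-44, 7)), 151) = Add(Rational(33, 7), 151) = Rational(1090, 7)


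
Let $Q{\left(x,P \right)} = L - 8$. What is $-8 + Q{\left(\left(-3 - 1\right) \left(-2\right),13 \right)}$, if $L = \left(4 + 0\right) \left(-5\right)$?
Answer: $-36$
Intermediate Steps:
$L = -20$ ($L = 4 \left(-5\right) = -20$)
$Q{\left(x,P \right)} = -28$ ($Q{\left(x,P \right)} = -20 - 8 = -28$)
$-8 + Q{\left(\left(-3 - 1\right) \left(-2\right),13 \right)} = -8 - 28 = -36$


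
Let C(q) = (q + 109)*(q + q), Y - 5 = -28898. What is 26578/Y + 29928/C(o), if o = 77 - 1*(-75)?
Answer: -595831/1097934 ≈ -0.54268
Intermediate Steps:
o = 152 (o = 77 + 75 = 152)
Y = -28893 (Y = 5 - 28898 = -28893)
C(q) = 2*q*(109 + q) (C(q) = (109 + q)*(2*q) = 2*q*(109 + q))
26578/Y + 29928/C(o) = 26578/(-28893) + 29928/((2*152*(109 + 152))) = 26578*(-1/28893) + 29928/((2*152*261)) = -26578/28893 + 29928/79344 = -26578/28893 + 29928*(1/79344) = -26578/28893 + 43/114 = -595831/1097934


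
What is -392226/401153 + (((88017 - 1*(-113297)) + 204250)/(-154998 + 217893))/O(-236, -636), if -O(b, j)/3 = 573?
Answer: -14189599168474/14457086776755 ≈ -0.98150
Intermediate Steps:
O(b, j) = -1719 (O(b, j) = -3*573 = -1719)
-392226/401153 + (((88017 - 1*(-113297)) + 204250)/(-154998 + 217893))/O(-236, -636) = -392226/401153 + (((88017 - 1*(-113297)) + 204250)/(-154998 + 217893))/(-1719) = -392226*1/401153 + (((88017 + 113297) + 204250)/62895)*(-1/1719) = -392226/401153 + ((201314 + 204250)*(1/62895))*(-1/1719) = -392226/401153 + (405564*(1/62895))*(-1/1719) = -392226/401153 + (135188/20965)*(-1/1719) = -392226/401153 - 135188/36038835 = -14189599168474/14457086776755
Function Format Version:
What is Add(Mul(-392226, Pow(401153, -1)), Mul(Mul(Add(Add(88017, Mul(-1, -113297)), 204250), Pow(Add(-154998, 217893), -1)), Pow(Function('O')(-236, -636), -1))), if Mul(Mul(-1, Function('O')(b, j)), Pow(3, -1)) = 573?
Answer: Rational(-14189599168474, 14457086776755) ≈ -0.98150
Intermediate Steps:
Function('O')(b, j) = -1719 (Function('O')(b, j) = Mul(-3, 573) = -1719)
Add(Mul(-392226, Pow(401153, -1)), Mul(Mul(Add(Add(88017, Mul(-1, -113297)), 204250), Pow(Add(-154998, 217893), -1)), Pow(Function('O')(-236, -636), -1))) = Add(Mul(-392226, Pow(401153, -1)), Mul(Mul(Add(Add(88017, Mul(-1, -113297)), 204250), Pow(Add(-154998, 217893), -1)), Pow(-1719, -1))) = Add(Mul(-392226, Rational(1, 401153)), Mul(Mul(Add(Add(88017, 113297), 204250), Pow(62895, -1)), Rational(-1, 1719))) = Add(Rational(-392226, 401153), Mul(Mul(Add(201314, 204250), Rational(1, 62895)), Rational(-1, 1719))) = Add(Rational(-392226, 401153), Mul(Mul(405564, Rational(1, 62895)), Rational(-1, 1719))) = Add(Rational(-392226, 401153), Mul(Rational(135188, 20965), Rational(-1, 1719))) = Add(Rational(-392226, 401153), Rational(-135188, 36038835)) = Rational(-14189599168474, 14457086776755)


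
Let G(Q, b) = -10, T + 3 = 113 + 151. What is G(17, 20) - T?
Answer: -271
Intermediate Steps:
T = 261 (T = -3 + (113 + 151) = -3 + 264 = 261)
G(17, 20) - T = -10 - 1*261 = -10 - 261 = -271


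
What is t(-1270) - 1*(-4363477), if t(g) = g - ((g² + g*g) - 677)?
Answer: 1137084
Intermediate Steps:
t(g) = 677 + g - 2*g² (t(g) = g - ((g² + g²) - 677) = g - (2*g² - 677) = g - (-677 + 2*g²) = g + (677 - 2*g²) = 677 + g - 2*g²)
t(-1270) - 1*(-4363477) = (677 - 1270 - 2*(-1270)²) - 1*(-4363477) = (677 - 1270 - 2*1612900) + 4363477 = (677 - 1270 - 3225800) + 4363477 = -3226393 + 4363477 = 1137084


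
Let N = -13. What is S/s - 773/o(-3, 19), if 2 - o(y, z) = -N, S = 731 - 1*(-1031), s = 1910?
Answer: 747906/10505 ≈ 71.195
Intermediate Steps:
S = 1762 (S = 731 + 1031 = 1762)
o(y, z) = -11 (o(y, z) = 2 - (-1)*(-13) = 2 - 1*13 = 2 - 13 = -11)
S/s - 773/o(-3, 19) = 1762/1910 - 773/(-11) = 1762*(1/1910) - 773*(-1/11) = 881/955 + 773/11 = 747906/10505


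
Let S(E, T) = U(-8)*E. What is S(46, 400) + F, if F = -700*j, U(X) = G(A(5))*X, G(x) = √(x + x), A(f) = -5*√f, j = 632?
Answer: -442400 - 368*I*√2*5^(¾) ≈ -4.424e+5 - 1740.2*I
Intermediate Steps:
G(x) = √2*√x (G(x) = √(2*x) = √2*√x)
U(X) = I*X*√2*5^(¾) (U(X) = (√2*√(-5*√5))*X = (√2*(I*5^(¾)))*X = (I*√2*5^(¾))*X = I*X*√2*5^(¾))
S(E, T) = -8*I*E*√2*5^(¾) (S(E, T) = (I*(-8)*√2*5^(¾))*E = (-8*I*√2*5^(¾))*E = -8*I*E*√2*5^(¾))
F = -442400 (F = -700*632 = -442400)
S(46, 400) + F = -8*I*46*√2*5^(¾) - 442400 = -368*I*√2*5^(¾) - 442400 = -442400 - 368*I*√2*5^(¾)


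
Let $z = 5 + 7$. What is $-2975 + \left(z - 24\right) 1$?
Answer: $-2987$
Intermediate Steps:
$z = 12$
$-2975 + \left(z - 24\right) 1 = -2975 + \left(12 - 24\right) 1 = -2975 - 12 = -2987$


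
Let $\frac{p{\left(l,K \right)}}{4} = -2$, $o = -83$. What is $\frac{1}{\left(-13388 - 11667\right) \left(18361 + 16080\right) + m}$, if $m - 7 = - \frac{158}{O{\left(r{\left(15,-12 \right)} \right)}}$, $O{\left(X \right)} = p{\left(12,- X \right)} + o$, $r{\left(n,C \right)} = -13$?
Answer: $- \frac{91}{78525651410} \approx -1.1589 \cdot 10^{-9}$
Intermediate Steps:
$p{\left(l,K \right)} = -8$ ($p{\left(l,K \right)} = 4 \left(-2\right) = -8$)
$O{\left(X \right)} = -91$ ($O{\left(X \right)} = -8 - 83 = -91$)
$m = \frac{795}{91}$ ($m = 7 - \frac{158}{-91} = 7 - - \frac{158}{91} = 7 + \frac{158}{91} = \frac{795}{91} \approx 8.7363$)
$\frac{1}{\left(-13388 - 11667\right) \left(18361 + 16080\right) + m} = \frac{1}{\left(-13388 - 11667\right) \left(18361 + 16080\right) + \frac{795}{91}} = \frac{1}{\left(-25055\right) 34441 + \frac{795}{91}} = \frac{1}{-862919255 + \frac{795}{91}} = \frac{1}{- \frac{78525651410}{91}} = - \frac{91}{78525651410}$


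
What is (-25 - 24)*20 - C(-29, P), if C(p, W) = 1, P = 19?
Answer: -981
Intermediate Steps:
(-25 - 24)*20 - C(-29, P) = (-25 - 24)*20 - 1*1 = -49*20 - 1 = -980 - 1 = -981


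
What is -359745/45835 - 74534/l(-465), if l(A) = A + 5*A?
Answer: 241257734/12787965 ≈ 18.866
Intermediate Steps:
l(A) = 6*A
-359745/45835 - 74534/l(-465) = -359745/45835 - 74534/(6*(-465)) = -359745*1/45835 - 74534/(-2790) = -71949/9167 - 74534*(-1/2790) = -71949/9167 + 37267/1395 = 241257734/12787965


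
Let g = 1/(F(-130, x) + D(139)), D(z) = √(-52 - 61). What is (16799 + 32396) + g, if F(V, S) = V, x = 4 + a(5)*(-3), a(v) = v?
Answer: 836954405/17013 - I*√113/17013 ≈ 49195.0 - 0.00062483*I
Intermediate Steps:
D(z) = I*√113 (D(z) = √(-113) = I*√113)
x = -11 (x = 4 + 5*(-3) = 4 - 15 = -11)
g = 1/(-130 + I*√113) ≈ -0.0076412 - 0.00062483*I
(16799 + 32396) + g = (16799 + 32396) + (-130/17013 - I*√113/17013) = 49195 + (-130/17013 - I*√113/17013) = 836954405/17013 - I*√113/17013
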